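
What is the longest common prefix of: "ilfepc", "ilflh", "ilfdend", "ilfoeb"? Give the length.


Words: ilfepc, ilflh, ilfdend, ilfoeb
  Position 0: all 'i' => match
  Position 1: all 'l' => match
  Position 2: all 'f' => match
  Position 3: ('e', 'l', 'd', 'o') => mismatch, stop
LCP = "ilf" (length 3)

3


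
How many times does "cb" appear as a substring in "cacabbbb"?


Searching for "cb" in "cacabbbb"
Scanning each position:
  Position 0: "ca" => no
  Position 1: "ac" => no
  Position 2: "ca" => no
  Position 3: "ab" => no
  Position 4: "bb" => no
  Position 5: "bb" => no
  Position 6: "bb" => no
Total occurrences: 0

0


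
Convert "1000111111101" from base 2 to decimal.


Input: "1000111111101" in base 2
Positional expansion:
  Digit '1' (value 1) x 2^12 = 4096
  Digit '0' (value 0) x 2^11 = 0
  Digit '0' (value 0) x 2^10 = 0
  Digit '0' (value 0) x 2^9 = 0
  Digit '1' (value 1) x 2^8 = 256
  Digit '1' (value 1) x 2^7 = 128
  Digit '1' (value 1) x 2^6 = 64
  Digit '1' (value 1) x 2^5 = 32
  Digit '1' (value 1) x 2^4 = 16
  Digit '1' (value 1) x 2^3 = 8
  Digit '1' (value 1) x 2^2 = 4
  Digit '0' (value 0) x 2^1 = 0
  Digit '1' (value 1) x 2^0 = 1
Sum = 4605

4605


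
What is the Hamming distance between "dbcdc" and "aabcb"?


Comparing "dbcdc" and "aabcb" position by position:
  Position 0: 'd' vs 'a' => differ
  Position 1: 'b' vs 'a' => differ
  Position 2: 'c' vs 'b' => differ
  Position 3: 'd' vs 'c' => differ
  Position 4: 'c' vs 'b' => differ
Total differences (Hamming distance): 5

5


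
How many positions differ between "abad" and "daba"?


Comparing "abad" and "daba" position by position:
  Position 0: 'a' vs 'd' => DIFFER
  Position 1: 'b' vs 'a' => DIFFER
  Position 2: 'a' vs 'b' => DIFFER
  Position 3: 'd' vs 'a' => DIFFER
Positions that differ: 4

4


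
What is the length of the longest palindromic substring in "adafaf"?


Input: "adafaf"
Checking substrings for palindromes:
  [0:3] "ada" (len 3) => palindrome
  [2:5] "afa" (len 3) => palindrome
  [3:6] "faf" (len 3) => palindrome
Longest palindromic substring: "ada" with length 3

3


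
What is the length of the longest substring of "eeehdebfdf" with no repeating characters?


Input: "eeehdebfdf"
Sliding window (track last position of each char):
  Position 0 ('e'): window [0,0] length 1 -- new best
  Position 1 ('e'): repeat (last at 0), move window start to 1
  Position 1 ('e'): window [1,1] length 1
  Position 2 ('e'): repeat (last at 1), move window start to 2
  Position 2 ('e'): window [2,2] length 1
  Position 3 ('h'): window [2,3] length 2 -- new best
  Position 4 ('d'): window [2,4] length 3 -- new best
  Position 5 ('e'): repeat (last at 2), move window start to 3
  Position 5 ('e'): window [3,5] length 3
  Position 6 ('b'): window [3,6] length 4 -- new best
  Position 7 ('f'): window [3,7] length 5 -- new best
  Position 8 ('d'): repeat (last at 4), move window start to 5
  Position 8 ('d'): window [5,8] length 4
  Position 9 ('f'): repeat (last at 7), move window start to 8
  Position 9 ('f'): window [8,9] length 2
Longest substring with no repeats: "hdebf" with length 5

5


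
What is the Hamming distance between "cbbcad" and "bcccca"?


Comparing "cbbcad" and "bcccca" position by position:
  Position 0: 'c' vs 'b' => differ
  Position 1: 'b' vs 'c' => differ
  Position 2: 'b' vs 'c' => differ
  Position 3: 'c' vs 'c' => same
  Position 4: 'a' vs 'c' => differ
  Position 5: 'd' vs 'a' => differ
Total differences (Hamming distance): 5

5


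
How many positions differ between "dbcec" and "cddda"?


Comparing "dbcec" and "cddda" position by position:
  Position 0: 'd' vs 'c' => DIFFER
  Position 1: 'b' vs 'd' => DIFFER
  Position 2: 'c' vs 'd' => DIFFER
  Position 3: 'e' vs 'd' => DIFFER
  Position 4: 'c' vs 'a' => DIFFER
Positions that differ: 5

5


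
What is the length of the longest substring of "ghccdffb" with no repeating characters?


Input: "ghccdffb"
Sliding window (track last position of each char):
  Position 0 ('g'): window [0,0] length 1 -- new best
  Position 1 ('h'): window [0,1] length 2 -- new best
  Position 2 ('c'): window [0,2] length 3 -- new best
  Position 3 ('c'): repeat (last at 2), move window start to 3
  Position 3 ('c'): window [3,3] length 1
  Position 4 ('d'): window [3,4] length 2
  Position 5 ('f'): window [3,5] length 3
  Position 6 ('f'): repeat (last at 5), move window start to 6
  Position 6 ('f'): window [6,6] length 1
  Position 7 ('b'): window [6,7] length 2
Longest substring with no repeats: "ghc" with length 3

3


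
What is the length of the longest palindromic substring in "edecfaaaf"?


Input: "edecfaaaf"
Checking substrings for palindromes:
  [4:9] "faaaf" (len 5) => palindrome
  [0:3] "ede" (len 3) => palindrome
  [5:8] "aaa" (len 3) => palindrome
  [5:7] "aa" (len 2) => palindrome
  [6:8] "aa" (len 2) => palindrome
Longest palindromic substring: "faaaf" with length 5

5


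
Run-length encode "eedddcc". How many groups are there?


Input: eedddcc
Scanning for consecutive runs:
  Group 1: 'e' x 2 (positions 0-1)
  Group 2: 'd' x 3 (positions 2-4)
  Group 3: 'c' x 2 (positions 5-6)
Total groups: 3

3


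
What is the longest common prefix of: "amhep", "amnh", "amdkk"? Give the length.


Words: amhep, amnh, amdkk
  Position 0: all 'a' => match
  Position 1: all 'm' => match
  Position 2: ('h', 'n', 'd') => mismatch, stop
LCP = "am" (length 2)

2


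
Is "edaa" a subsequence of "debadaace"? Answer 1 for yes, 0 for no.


Check if "edaa" is a subsequence of "debadaace"
Greedy scan:
  Position 0 ('d'): no match needed
  Position 1 ('e'): matches sub[0] = 'e'
  Position 2 ('b'): no match needed
  Position 3 ('a'): no match needed
  Position 4 ('d'): matches sub[1] = 'd'
  Position 5 ('a'): matches sub[2] = 'a'
  Position 6 ('a'): matches sub[3] = 'a'
  Position 7 ('c'): no match needed
  Position 8 ('e'): no match needed
All 4 characters matched => is a subsequence

1


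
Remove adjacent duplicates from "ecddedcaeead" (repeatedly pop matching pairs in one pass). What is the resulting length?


Input: ecddedcaeead
Stack-based adjacent duplicate removal:
  Read 'e': push. Stack: e
  Read 'c': push. Stack: ec
  Read 'd': push. Stack: ecd
  Read 'd': matches stack top 'd' => pop. Stack: ec
  Read 'e': push. Stack: ece
  Read 'd': push. Stack: eced
  Read 'c': push. Stack: ecedc
  Read 'a': push. Stack: ecedca
  Read 'e': push. Stack: ecedcae
  Read 'e': matches stack top 'e' => pop. Stack: ecedca
  Read 'a': matches stack top 'a' => pop. Stack: ecedc
  Read 'd': push. Stack: ecedcd
Final stack: "ecedcd" (length 6)

6


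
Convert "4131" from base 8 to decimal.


Input: "4131" in base 8
Positional expansion:
  Digit '4' (value 4) x 8^3 = 2048
  Digit '1' (value 1) x 8^2 = 64
  Digit '3' (value 3) x 8^1 = 24
  Digit '1' (value 1) x 8^0 = 1
Sum = 2137

2137


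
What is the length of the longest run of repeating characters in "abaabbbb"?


Input: "abaabbbb"
Scanning for longest run:
  Position 1 ('b'): new char, reset run to 1
  Position 2 ('a'): new char, reset run to 1
  Position 3 ('a'): continues run of 'a', length=2
  Position 4 ('b'): new char, reset run to 1
  Position 5 ('b'): continues run of 'b', length=2
  Position 6 ('b'): continues run of 'b', length=3
  Position 7 ('b'): continues run of 'b', length=4
Longest run: 'b' with length 4

4


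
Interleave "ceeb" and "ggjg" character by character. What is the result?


Interleaving "ceeb" and "ggjg":
  Position 0: 'c' from first, 'g' from second => "cg"
  Position 1: 'e' from first, 'g' from second => "eg"
  Position 2: 'e' from first, 'j' from second => "ej"
  Position 3: 'b' from first, 'g' from second => "bg"
Result: cgegejbg

cgegejbg


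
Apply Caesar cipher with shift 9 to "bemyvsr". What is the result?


Caesar cipher: shift "bemyvsr" by 9
  'b' (pos 1) + 9 = pos 10 = 'k'
  'e' (pos 4) + 9 = pos 13 = 'n'
  'm' (pos 12) + 9 = pos 21 = 'v'
  'y' (pos 24) + 9 = pos 7 = 'h'
  'v' (pos 21) + 9 = pos 4 = 'e'
  's' (pos 18) + 9 = pos 1 = 'b'
  'r' (pos 17) + 9 = pos 0 = 'a'
Result: knvheba

knvheba


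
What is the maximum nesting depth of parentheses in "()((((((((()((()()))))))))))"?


Input: "()((((((((()((()()))))))))))"
Tracking depth:
  Position 0 '(': depth becomes 1
  Position 1 ')': depth becomes 0
  Position 2 '(': depth becomes 1
  Position 3 '(': depth becomes 2
  Position 4 '(': depth becomes 3
  Position 5 '(': depth becomes 4
  Position 6 '(': depth becomes 5
  Position 7 '(': depth becomes 6
  Position 8 '(': depth becomes 7
  Position 9 '(': depth becomes 8
  Position 10 '(': depth becomes 9
  Position 11 ')': depth becomes 8
  Position 12 '(': depth becomes 9
  Position 13 '(': depth becomes 10
  Position 14 '(': depth becomes 11
  Position 15 ')': depth becomes 10
  Position 16 '(': depth becomes 11
  Position 17 ')': depth becomes 10
  Position 18 ')': depth becomes 9
  Position 19 ')': depth becomes 8
  Position 20 ')': depth becomes 7
  Position 21 ')': depth becomes 6
  Position 22 ')': depth becomes 5
  Position 23 ')': depth becomes 4
  Position 24 ')': depth becomes 3
  Position 25 ')': depth becomes 2
  Position 26 ')': depth becomes 1
  Position 27 ')': depth becomes 0
Maximum depth reached: 11

11


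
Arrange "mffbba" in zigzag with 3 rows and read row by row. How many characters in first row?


Zigzag "mffbba" into 3 rows:
Placing characters:
  'm' => row 0
  'f' => row 1
  'f' => row 2
  'b' => row 1
  'b' => row 0
  'a' => row 1
Rows:
  Row 0: "mb"
  Row 1: "fba"
  Row 2: "f"
First row length: 2

2


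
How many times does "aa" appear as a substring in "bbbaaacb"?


Searching for "aa" in "bbbaaacb"
Scanning each position:
  Position 0: "bb" => no
  Position 1: "bb" => no
  Position 2: "ba" => no
  Position 3: "aa" => MATCH
  Position 4: "aa" => MATCH
  Position 5: "ac" => no
  Position 6: "cb" => no
Total occurrences: 2

2


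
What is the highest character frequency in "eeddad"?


Input: eeddad
Character counts:
  'a': 1
  'd': 3
  'e': 2
Maximum frequency: 3

3


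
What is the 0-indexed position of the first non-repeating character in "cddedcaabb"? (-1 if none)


Input: cddedcaabb
Character frequencies:
  'a': 2
  'b': 2
  'c': 2
  'd': 3
  'e': 1
Scanning left to right for freq == 1:
  Position 0 ('c'): freq=2, skip
  Position 1 ('d'): freq=3, skip
  Position 2 ('d'): freq=3, skip
  Position 3 ('e'): unique! => answer = 3

3


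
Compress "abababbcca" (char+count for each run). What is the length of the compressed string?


Input: abababbcca
Runs:
  'a' x 1 => "a1"
  'b' x 1 => "b1"
  'a' x 1 => "a1"
  'b' x 1 => "b1"
  'a' x 1 => "a1"
  'b' x 2 => "b2"
  'c' x 2 => "c2"
  'a' x 1 => "a1"
Compressed: "a1b1a1b1a1b2c2a1"
Compressed length: 16

16


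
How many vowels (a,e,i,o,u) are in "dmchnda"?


Input: dmchnda
Checking each character:
  'd' at position 0: consonant
  'm' at position 1: consonant
  'c' at position 2: consonant
  'h' at position 3: consonant
  'n' at position 4: consonant
  'd' at position 5: consonant
  'a' at position 6: vowel (running total: 1)
Total vowels: 1

1


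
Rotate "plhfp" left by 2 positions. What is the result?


Input: "plhfp", rotate left by 2
First 2 characters: "pl"
Remaining characters: "hfp"
Concatenate remaining + first: "hfp" + "pl" = "hfppl"

hfppl


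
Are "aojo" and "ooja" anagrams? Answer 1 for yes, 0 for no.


Strings: "aojo", "ooja"
Sorted first:  ajoo
Sorted second: ajoo
Sorted forms match => anagrams

1


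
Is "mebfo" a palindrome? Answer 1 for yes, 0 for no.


Input: mebfo
Reversed: ofbem
  Compare pos 0 ('m') with pos 4 ('o'): MISMATCH
  Compare pos 1 ('e') with pos 3 ('f'): MISMATCH
Result: not a palindrome

0


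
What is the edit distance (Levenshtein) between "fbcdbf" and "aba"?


Computing edit distance: "fbcdbf" -> "aba"
DP table:
           a    b    a
      0    1    2    3
  f   1    1    2    3
  b   2    2    1    2
  c   3    3    2    2
  d   4    4    3    3
  b   5    5    4    4
  f   6    6    5    5
Edit distance = dp[6][3] = 5

5


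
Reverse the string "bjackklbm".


Input: bjackklbm
Reading characters right to left:
  Position 8: 'm'
  Position 7: 'b'
  Position 6: 'l'
  Position 5: 'k'
  Position 4: 'k'
  Position 3: 'c'
  Position 2: 'a'
  Position 1: 'j'
  Position 0: 'b'
Reversed: mblkkcajb

mblkkcajb


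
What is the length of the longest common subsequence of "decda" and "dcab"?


LCS of "decda" and "dcab"
DP table:
           d    c    a    b
      0    0    0    0    0
  d   0    1    1    1    1
  e   0    1    1    1    1
  c   0    1    2    2    2
  d   0    1    2    2    2
  a   0    1    2    3    3
LCS length = dp[5][4] = 3

3


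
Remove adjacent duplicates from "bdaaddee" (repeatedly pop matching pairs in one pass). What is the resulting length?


Input: bdaaddee
Stack-based adjacent duplicate removal:
  Read 'b': push. Stack: b
  Read 'd': push. Stack: bd
  Read 'a': push. Stack: bda
  Read 'a': matches stack top 'a' => pop. Stack: bd
  Read 'd': matches stack top 'd' => pop. Stack: b
  Read 'd': push. Stack: bd
  Read 'e': push. Stack: bde
  Read 'e': matches stack top 'e' => pop. Stack: bd
Final stack: "bd" (length 2)

2


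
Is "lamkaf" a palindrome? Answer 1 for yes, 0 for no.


Input: lamkaf
Reversed: fakmal
  Compare pos 0 ('l') with pos 5 ('f'): MISMATCH
  Compare pos 1 ('a') with pos 4 ('a'): match
  Compare pos 2 ('m') with pos 3 ('k'): MISMATCH
Result: not a palindrome

0


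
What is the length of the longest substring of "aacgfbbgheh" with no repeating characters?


Input: "aacgfbbgheh"
Sliding window (track last position of each char):
  Position 0 ('a'): window [0,0] length 1 -- new best
  Position 1 ('a'): repeat (last at 0), move window start to 1
  Position 1 ('a'): window [1,1] length 1
  Position 2 ('c'): window [1,2] length 2 -- new best
  Position 3 ('g'): window [1,3] length 3 -- new best
  Position 4 ('f'): window [1,4] length 4 -- new best
  Position 5 ('b'): window [1,5] length 5 -- new best
  Position 6 ('b'): repeat (last at 5), move window start to 6
  Position 6 ('b'): window [6,6] length 1
  Position 7 ('g'): window [6,7] length 2
  Position 8 ('h'): window [6,8] length 3
  Position 9 ('e'): window [6,9] length 4
  Position 10 ('h'): repeat (last at 8), move window start to 9
  Position 10 ('h'): window [9,10] length 2
Longest substring with no repeats: "acgfb" with length 5

5


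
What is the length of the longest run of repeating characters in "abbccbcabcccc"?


Input: "abbccbcabcccc"
Scanning for longest run:
  Position 1 ('b'): new char, reset run to 1
  Position 2 ('b'): continues run of 'b', length=2
  Position 3 ('c'): new char, reset run to 1
  Position 4 ('c'): continues run of 'c', length=2
  Position 5 ('b'): new char, reset run to 1
  Position 6 ('c'): new char, reset run to 1
  Position 7 ('a'): new char, reset run to 1
  Position 8 ('b'): new char, reset run to 1
  Position 9 ('c'): new char, reset run to 1
  Position 10 ('c'): continues run of 'c', length=2
  Position 11 ('c'): continues run of 'c', length=3
  Position 12 ('c'): continues run of 'c', length=4
Longest run: 'c' with length 4

4


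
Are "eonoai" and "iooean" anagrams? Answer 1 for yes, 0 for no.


Strings: "eonoai", "iooean"
Sorted first:  aeinoo
Sorted second: aeinoo
Sorted forms match => anagrams

1


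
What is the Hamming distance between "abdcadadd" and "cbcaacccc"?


Comparing "abdcadadd" and "cbcaacccc" position by position:
  Position 0: 'a' vs 'c' => differ
  Position 1: 'b' vs 'b' => same
  Position 2: 'd' vs 'c' => differ
  Position 3: 'c' vs 'a' => differ
  Position 4: 'a' vs 'a' => same
  Position 5: 'd' vs 'c' => differ
  Position 6: 'a' vs 'c' => differ
  Position 7: 'd' vs 'c' => differ
  Position 8: 'd' vs 'c' => differ
Total differences (Hamming distance): 7

7


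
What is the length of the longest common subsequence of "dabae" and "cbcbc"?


LCS of "dabae" and "cbcbc"
DP table:
           c    b    c    b    c
      0    0    0    0    0    0
  d   0    0    0    0    0    0
  a   0    0    0    0    0    0
  b   0    0    1    1    1    1
  a   0    0    1    1    1    1
  e   0    0    1    1    1    1
LCS length = dp[5][5] = 1

1


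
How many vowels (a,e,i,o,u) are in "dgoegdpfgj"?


Input: dgoegdpfgj
Checking each character:
  'd' at position 0: consonant
  'g' at position 1: consonant
  'o' at position 2: vowel (running total: 1)
  'e' at position 3: vowel (running total: 2)
  'g' at position 4: consonant
  'd' at position 5: consonant
  'p' at position 6: consonant
  'f' at position 7: consonant
  'g' at position 8: consonant
  'j' at position 9: consonant
Total vowels: 2

2


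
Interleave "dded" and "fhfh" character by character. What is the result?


Interleaving "dded" and "fhfh":
  Position 0: 'd' from first, 'f' from second => "df"
  Position 1: 'd' from first, 'h' from second => "dh"
  Position 2: 'e' from first, 'f' from second => "ef"
  Position 3: 'd' from first, 'h' from second => "dh"
Result: dfdhefdh

dfdhefdh


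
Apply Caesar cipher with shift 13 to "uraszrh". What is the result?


Caesar cipher: shift "uraszrh" by 13
  'u' (pos 20) + 13 = pos 7 = 'h'
  'r' (pos 17) + 13 = pos 4 = 'e'
  'a' (pos 0) + 13 = pos 13 = 'n'
  's' (pos 18) + 13 = pos 5 = 'f'
  'z' (pos 25) + 13 = pos 12 = 'm'
  'r' (pos 17) + 13 = pos 4 = 'e'
  'h' (pos 7) + 13 = pos 20 = 'u'
Result: henfmeu

henfmeu


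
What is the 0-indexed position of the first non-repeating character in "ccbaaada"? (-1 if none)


Input: ccbaaada
Character frequencies:
  'a': 4
  'b': 1
  'c': 2
  'd': 1
Scanning left to right for freq == 1:
  Position 0 ('c'): freq=2, skip
  Position 1 ('c'): freq=2, skip
  Position 2 ('b'): unique! => answer = 2

2


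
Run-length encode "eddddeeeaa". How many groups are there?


Input: eddddeeeaa
Scanning for consecutive runs:
  Group 1: 'e' x 1 (positions 0-0)
  Group 2: 'd' x 4 (positions 1-4)
  Group 3: 'e' x 3 (positions 5-7)
  Group 4: 'a' x 2 (positions 8-9)
Total groups: 4

4


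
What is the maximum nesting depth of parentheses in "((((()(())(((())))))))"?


Input: "((((()(())(((())))))))"
Tracking depth:
  Position 0 '(': depth becomes 1
  Position 1 '(': depth becomes 2
  Position 2 '(': depth becomes 3
  Position 3 '(': depth becomes 4
  Position 4 '(': depth becomes 5
  Position 5 ')': depth becomes 4
  Position 6 '(': depth becomes 5
  Position 7 '(': depth becomes 6
  Position 8 ')': depth becomes 5
  Position 9 ')': depth becomes 4
  Position 10 '(': depth becomes 5
  Position 11 '(': depth becomes 6
  Position 12 '(': depth becomes 7
  Position 13 '(': depth becomes 8
  Position 14 ')': depth becomes 7
  Position 15 ')': depth becomes 6
  Position 16 ')': depth becomes 5
  Position 17 ')': depth becomes 4
  Position 18 ')': depth becomes 3
  Position 19 ')': depth becomes 2
  Position 20 ')': depth becomes 1
  Position 21 ')': depth becomes 0
Maximum depth reached: 8

8


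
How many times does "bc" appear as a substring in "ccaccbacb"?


Searching for "bc" in "ccaccbacb"
Scanning each position:
  Position 0: "cc" => no
  Position 1: "ca" => no
  Position 2: "ac" => no
  Position 3: "cc" => no
  Position 4: "cb" => no
  Position 5: "ba" => no
  Position 6: "ac" => no
  Position 7: "cb" => no
Total occurrences: 0

0


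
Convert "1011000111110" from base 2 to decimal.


Input: "1011000111110" in base 2
Positional expansion:
  Digit '1' (value 1) x 2^12 = 4096
  Digit '0' (value 0) x 2^11 = 0
  Digit '1' (value 1) x 2^10 = 1024
  Digit '1' (value 1) x 2^9 = 512
  Digit '0' (value 0) x 2^8 = 0
  Digit '0' (value 0) x 2^7 = 0
  Digit '0' (value 0) x 2^6 = 0
  Digit '1' (value 1) x 2^5 = 32
  Digit '1' (value 1) x 2^4 = 16
  Digit '1' (value 1) x 2^3 = 8
  Digit '1' (value 1) x 2^2 = 4
  Digit '1' (value 1) x 2^1 = 2
  Digit '0' (value 0) x 2^0 = 0
Sum = 5694

5694


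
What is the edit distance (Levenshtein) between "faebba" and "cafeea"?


Computing edit distance: "faebba" -> "cafeea"
DP table:
           c    a    f    e    e    a
      0    1    2    3    4    5    6
  f   1    1    2    2    3    4    5
  a   2    2    1    2    3    4    4
  e   3    3    2    2    2    3    4
  b   4    4    3    3    3    3    4
  b   5    5    4    4    4    4    4
  a   6    6    5    5    5    5    4
Edit distance = dp[6][6] = 4

4


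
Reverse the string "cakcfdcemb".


Input: cakcfdcemb
Reading characters right to left:
  Position 9: 'b'
  Position 8: 'm'
  Position 7: 'e'
  Position 6: 'c'
  Position 5: 'd'
  Position 4: 'f'
  Position 3: 'c'
  Position 2: 'k'
  Position 1: 'a'
  Position 0: 'c'
Reversed: bmecdfckac

bmecdfckac


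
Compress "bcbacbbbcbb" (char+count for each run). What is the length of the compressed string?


Input: bcbacbbbcbb
Runs:
  'b' x 1 => "b1"
  'c' x 1 => "c1"
  'b' x 1 => "b1"
  'a' x 1 => "a1"
  'c' x 1 => "c1"
  'b' x 3 => "b3"
  'c' x 1 => "c1"
  'b' x 2 => "b2"
Compressed: "b1c1b1a1c1b3c1b2"
Compressed length: 16

16


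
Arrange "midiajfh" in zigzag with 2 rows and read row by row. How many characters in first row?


Zigzag "midiajfh" into 2 rows:
Placing characters:
  'm' => row 0
  'i' => row 1
  'd' => row 0
  'i' => row 1
  'a' => row 0
  'j' => row 1
  'f' => row 0
  'h' => row 1
Rows:
  Row 0: "mdaf"
  Row 1: "iijh"
First row length: 4

4


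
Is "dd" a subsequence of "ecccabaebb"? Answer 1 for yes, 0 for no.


Check if "dd" is a subsequence of "ecccabaebb"
Greedy scan:
  Position 0 ('e'): no match needed
  Position 1 ('c'): no match needed
  Position 2 ('c'): no match needed
  Position 3 ('c'): no match needed
  Position 4 ('a'): no match needed
  Position 5 ('b'): no match needed
  Position 6 ('a'): no match needed
  Position 7 ('e'): no match needed
  Position 8 ('b'): no match needed
  Position 9 ('b'): no match needed
Only matched 0/2 characters => not a subsequence

0


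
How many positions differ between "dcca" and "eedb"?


Comparing "dcca" and "eedb" position by position:
  Position 0: 'd' vs 'e' => DIFFER
  Position 1: 'c' vs 'e' => DIFFER
  Position 2: 'c' vs 'd' => DIFFER
  Position 3: 'a' vs 'b' => DIFFER
Positions that differ: 4

4


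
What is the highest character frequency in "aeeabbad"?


Input: aeeabbad
Character counts:
  'a': 3
  'b': 2
  'd': 1
  'e': 2
Maximum frequency: 3

3


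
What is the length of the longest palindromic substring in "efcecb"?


Input: "efcecb"
Checking substrings for palindromes:
  [2:5] "cec" (len 3) => palindrome
Longest palindromic substring: "cec" with length 3

3


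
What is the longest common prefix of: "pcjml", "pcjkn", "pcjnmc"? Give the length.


Words: pcjml, pcjkn, pcjnmc
  Position 0: all 'p' => match
  Position 1: all 'c' => match
  Position 2: all 'j' => match
  Position 3: ('m', 'k', 'n') => mismatch, stop
LCP = "pcj" (length 3)

3


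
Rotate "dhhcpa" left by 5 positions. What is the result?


Input: "dhhcpa", rotate left by 5
First 5 characters: "dhhcp"
Remaining characters: "a"
Concatenate remaining + first: "a" + "dhhcp" = "adhhcp"

adhhcp


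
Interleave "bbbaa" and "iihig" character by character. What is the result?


Interleaving "bbbaa" and "iihig":
  Position 0: 'b' from first, 'i' from second => "bi"
  Position 1: 'b' from first, 'i' from second => "bi"
  Position 2: 'b' from first, 'h' from second => "bh"
  Position 3: 'a' from first, 'i' from second => "ai"
  Position 4: 'a' from first, 'g' from second => "ag"
Result: bibibhaiag

bibibhaiag


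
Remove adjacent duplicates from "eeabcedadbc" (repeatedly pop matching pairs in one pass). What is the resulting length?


Input: eeabcedadbc
Stack-based adjacent duplicate removal:
  Read 'e': push. Stack: e
  Read 'e': matches stack top 'e' => pop. Stack: (empty)
  Read 'a': push. Stack: a
  Read 'b': push. Stack: ab
  Read 'c': push. Stack: abc
  Read 'e': push. Stack: abce
  Read 'd': push. Stack: abced
  Read 'a': push. Stack: abceda
  Read 'd': push. Stack: abcedad
  Read 'b': push. Stack: abcedadb
  Read 'c': push. Stack: abcedadbc
Final stack: "abcedadbc" (length 9)

9


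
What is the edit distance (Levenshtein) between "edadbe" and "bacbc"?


Computing edit distance: "edadbe" -> "bacbc"
DP table:
           b    a    c    b    c
      0    1    2    3    4    5
  e   1    1    2    3    4    5
  d   2    2    2    3    4    5
  a   3    3    2    3    4    5
  d   4    4    3    3    4    5
  b   5    4    4    4    3    4
  e   6    5    5    5    4    4
Edit distance = dp[6][5] = 4

4


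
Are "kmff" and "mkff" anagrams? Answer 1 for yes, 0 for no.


Strings: "kmff", "mkff"
Sorted first:  ffkm
Sorted second: ffkm
Sorted forms match => anagrams

1


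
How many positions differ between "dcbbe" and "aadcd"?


Comparing "dcbbe" and "aadcd" position by position:
  Position 0: 'd' vs 'a' => DIFFER
  Position 1: 'c' vs 'a' => DIFFER
  Position 2: 'b' vs 'd' => DIFFER
  Position 3: 'b' vs 'c' => DIFFER
  Position 4: 'e' vs 'd' => DIFFER
Positions that differ: 5

5


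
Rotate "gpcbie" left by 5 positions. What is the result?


Input: "gpcbie", rotate left by 5
First 5 characters: "gpcbi"
Remaining characters: "e"
Concatenate remaining + first: "e" + "gpcbi" = "egpcbi"

egpcbi


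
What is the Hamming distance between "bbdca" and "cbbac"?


Comparing "bbdca" and "cbbac" position by position:
  Position 0: 'b' vs 'c' => differ
  Position 1: 'b' vs 'b' => same
  Position 2: 'd' vs 'b' => differ
  Position 3: 'c' vs 'a' => differ
  Position 4: 'a' vs 'c' => differ
Total differences (Hamming distance): 4

4


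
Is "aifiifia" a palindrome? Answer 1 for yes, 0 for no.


Input: aifiifia
Reversed: aifiifia
  Compare pos 0 ('a') with pos 7 ('a'): match
  Compare pos 1 ('i') with pos 6 ('i'): match
  Compare pos 2 ('f') with pos 5 ('f'): match
  Compare pos 3 ('i') with pos 4 ('i'): match
Result: palindrome

1


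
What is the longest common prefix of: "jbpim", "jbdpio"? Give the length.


Words: jbpim, jbdpio
  Position 0: all 'j' => match
  Position 1: all 'b' => match
  Position 2: ('p', 'd') => mismatch, stop
LCP = "jb" (length 2)

2


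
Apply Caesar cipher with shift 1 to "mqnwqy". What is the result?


Caesar cipher: shift "mqnwqy" by 1
  'm' (pos 12) + 1 = pos 13 = 'n'
  'q' (pos 16) + 1 = pos 17 = 'r'
  'n' (pos 13) + 1 = pos 14 = 'o'
  'w' (pos 22) + 1 = pos 23 = 'x'
  'q' (pos 16) + 1 = pos 17 = 'r'
  'y' (pos 24) + 1 = pos 25 = 'z'
Result: nroxrz

nroxrz


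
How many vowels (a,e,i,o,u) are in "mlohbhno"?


Input: mlohbhno
Checking each character:
  'm' at position 0: consonant
  'l' at position 1: consonant
  'o' at position 2: vowel (running total: 1)
  'h' at position 3: consonant
  'b' at position 4: consonant
  'h' at position 5: consonant
  'n' at position 6: consonant
  'o' at position 7: vowel (running total: 2)
Total vowels: 2

2


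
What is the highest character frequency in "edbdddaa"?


Input: edbdddaa
Character counts:
  'a': 2
  'b': 1
  'd': 4
  'e': 1
Maximum frequency: 4

4


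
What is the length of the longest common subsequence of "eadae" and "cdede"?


LCS of "eadae" and "cdede"
DP table:
           c    d    e    d    e
      0    0    0    0    0    0
  e   0    0    0    1    1    1
  a   0    0    0    1    1    1
  d   0    0    1    1    2    2
  a   0    0    1    1    2    2
  e   0    0    1    2    2    3
LCS length = dp[5][5] = 3

3


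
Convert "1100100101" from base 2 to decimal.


Input: "1100100101" in base 2
Positional expansion:
  Digit '1' (value 1) x 2^9 = 512
  Digit '1' (value 1) x 2^8 = 256
  Digit '0' (value 0) x 2^7 = 0
  Digit '0' (value 0) x 2^6 = 0
  Digit '1' (value 1) x 2^5 = 32
  Digit '0' (value 0) x 2^4 = 0
  Digit '0' (value 0) x 2^3 = 0
  Digit '1' (value 1) x 2^2 = 4
  Digit '0' (value 0) x 2^1 = 0
  Digit '1' (value 1) x 2^0 = 1
Sum = 805

805


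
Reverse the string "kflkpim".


Input: kflkpim
Reading characters right to left:
  Position 6: 'm'
  Position 5: 'i'
  Position 4: 'p'
  Position 3: 'k'
  Position 2: 'l'
  Position 1: 'f'
  Position 0: 'k'
Reversed: mipklfk

mipklfk


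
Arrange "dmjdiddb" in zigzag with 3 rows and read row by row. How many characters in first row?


Zigzag "dmjdiddb" into 3 rows:
Placing characters:
  'd' => row 0
  'm' => row 1
  'j' => row 2
  'd' => row 1
  'i' => row 0
  'd' => row 1
  'd' => row 2
  'b' => row 1
Rows:
  Row 0: "di"
  Row 1: "mddb"
  Row 2: "jd"
First row length: 2

2


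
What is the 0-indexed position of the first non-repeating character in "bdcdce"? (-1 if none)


Input: bdcdce
Character frequencies:
  'b': 1
  'c': 2
  'd': 2
  'e': 1
Scanning left to right for freq == 1:
  Position 0 ('b'): unique! => answer = 0

0


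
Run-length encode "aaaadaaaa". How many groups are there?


Input: aaaadaaaa
Scanning for consecutive runs:
  Group 1: 'a' x 4 (positions 0-3)
  Group 2: 'd' x 1 (positions 4-4)
  Group 3: 'a' x 4 (positions 5-8)
Total groups: 3

3


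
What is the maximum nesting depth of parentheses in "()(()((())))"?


Input: "()(()((())))"
Tracking depth:
  Position 0 '(': depth becomes 1
  Position 1 ')': depth becomes 0
  Position 2 '(': depth becomes 1
  Position 3 '(': depth becomes 2
  Position 4 ')': depth becomes 1
  Position 5 '(': depth becomes 2
  Position 6 '(': depth becomes 3
  Position 7 '(': depth becomes 4
  Position 8 ')': depth becomes 3
  Position 9 ')': depth becomes 2
  Position 10 ')': depth becomes 1
  Position 11 ')': depth becomes 0
Maximum depth reached: 4

4


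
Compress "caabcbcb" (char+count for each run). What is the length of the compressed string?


Input: caabcbcb
Runs:
  'c' x 1 => "c1"
  'a' x 2 => "a2"
  'b' x 1 => "b1"
  'c' x 1 => "c1"
  'b' x 1 => "b1"
  'c' x 1 => "c1"
  'b' x 1 => "b1"
Compressed: "c1a2b1c1b1c1b1"
Compressed length: 14

14


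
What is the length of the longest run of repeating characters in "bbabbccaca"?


Input: "bbabbccaca"
Scanning for longest run:
  Position 1 ('b'): continues run of 'b', length=2
  Position 2 ('a'): new char, reset run to 1
  Position 3 ('b'): new char, reset run to 1
  Position 4 ('b'): continues run of 'b', length=2
  Position 5 ('c'): new char, reset run to 1
  Position 6 ('c'): continues run of 'c', length=2
  Position 7 ('a'): new char, reset run to 1
  Position 8 ('c'): new char, reset run to 1
  Position 9 ('a'): new char, reset run to 1
Longest run: 'b' with length 2

2


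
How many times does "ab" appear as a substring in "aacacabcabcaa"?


Searching for "ab" in "aacacabcabcaa"
Scanning each position:
  Position 0: "aa" => no
  Position 1: "ac" => no
  Position 2: "ca" => no
  Position 3: "ac" => no
  Position 4: "ca" => no
  Position 5: "ab" => MATCH
  Position 6: "bc" => no
  Position 7: "ca" => no
  Position 8: "ab" => MATCH
  Position 9: "bc" => no
  Position 10: "ca" => no
  Position 11: "aa" => no
Total occurrences: 2

2


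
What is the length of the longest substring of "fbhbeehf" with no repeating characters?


Input: "fbhbeehf"
Sliding window (track last position of each char):
  Position 0 ('f'): window [0,0] length 1 -- new best
  Position 1 ('b'): window [0,1] length 2 -- new best
  Position 2 ('h'): window [0,2] length 3 -- new best
  Position 3 ('b'): repeat (last at 1), move window start to 2
  Position 3 ('b'): window [2,3] length 2
  Position 4 ('e'): window [2,4] length 3
  Position 5 ('e'): repeat (last at 4), move window start to 5
  Position 5 ('e'): window [5,5] length 1
  Position 6 ('h'): window [5,6] length 2
  Position 7 ('f'): window [5,7] length 3
Longest substring with no repeats: "fbh" with length 3

3


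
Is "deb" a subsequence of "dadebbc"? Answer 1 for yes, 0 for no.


Check if "deb" is a subsequence of "dadebbc"
Greedy scan:
  Position 0 ('d'): matches sub[0] = 'd'
  Position 1 ('a'): no match needed
  Position 2 ('d'): no match needed
  Position 3 ('e'): matches sub[1] = 'e'
  Position 4 ('b'): matches sub[2] = 'b'
  Position 5 ('b'): no match needed
  Position 6 ('c'): no match needed
All 3 characters matched => is a subsequence

1


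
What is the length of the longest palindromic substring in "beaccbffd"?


Input: "beaccbffd"
Checking substrings for palindromes:
  [3:5] "cc" (len 2) => palindrome
  [6:8] "ff" (len 2) => palindrome
Longest palindromic substring: "cc" with length 2

2


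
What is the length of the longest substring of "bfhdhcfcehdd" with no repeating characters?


Input: "bfhdhcfcehdd"
Sliding window (track last position of each char):
  Position 0 ('b'): window [0,0] length 1 -- new best
  Position 1 ('f'): window [0,1] length 2 -- new best
  Position 2 ('h'): window [0,2] length 3 -- new best
  Position 3 ('d'): window [0,3] length 4 -- new best
  Position 4 ('h'): repeat (last at 2), move window start to 3
  Position 4 ('h'): window [3,4] length 2
  Position 5 ('c'): window [3,5] length 3
  Position 6 ('f'): window [3,6] length 4
  Position 7 ('c'): repeat (last at 5), move window start to 6
  Position 7 ('c'): window [6,7] length 2
  Position 8 ('e'): window [6,8] length 3
  Position 9 ('h'): window [6,9] length 4
  Position 10 ('d'): window [6,10] length 5 -- new best
  Position 11 ('d'): repeat (last at 10), move window start to 11
  Position 11 ('d'): window [11,11] length 1
Longest substring with no repeats: "fcehd" with length 5

5


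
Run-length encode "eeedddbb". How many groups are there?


Input: eeedddbb
Scanning for consecutive runs:
  Group 1: 'e' x 3 (positions 0-2)
  Group 2: 'd' x 3 (positions 3-5)
  Group 3: 'b' x 2 (positions 6-7)
Total groups: 3

3


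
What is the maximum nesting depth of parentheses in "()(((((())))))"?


Input: "()(((((())))))"
Tracking depth:
  Position 0 '(': depth becomes 1
  Position 1 ')': depth becomes 0
  Position 2 '(': depth becomes 1
  Position 3 '(': depth becomes 2
  Position 4 '(': depth becomes 3
  Position 5 '(': depth becomes 4
  Position 6 '(': depth becomes 5
  Position 7 '(': depth becomes 6
  Position 8 ')': depth becomes 5
  Position 9 ')': depth becomes 4
  Position 10 ')': depth becomes 3
  Position 11 ')': depth becomes 2
  Position 12 ')': depth becomes 1
  Position 13 ')': depth becomes 0
Maximum depth reached: 6

6


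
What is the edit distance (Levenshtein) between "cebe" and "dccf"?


Computing edit distance: "cebe" -> "dccf"
DP table:
           d    c    c    f
      0    1    2    3    4
  c   1    1    1    2    3
  e   2    2    2    2    3
  b   3    3    3    3    3
  e   4    4    4    4    4
Edit distance = dp[4][4] = 4

4


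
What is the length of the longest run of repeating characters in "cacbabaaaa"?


Input: "cacbabaaaa"
Scanning for longest run:
  Position 1 ('a'): new char, reset run to 1
  Position 2 ('c'): new char, reset run to 1
  Position 3 ('b'): new char, reset run to 1
  Position 4 ('a'): new char, reset run to 1
  Position 5 ('b'): new char, reset run to 1
  Position 6 ('a'): new char, reset run to 1
  Position 7 ('a'): continues run of 'a', length=2
  Position 8 ('a'): continues run of 'a', length=3
  Position 9 ('a'): continues run of 'a', length=4
Longest run: 'a' with length 4

4


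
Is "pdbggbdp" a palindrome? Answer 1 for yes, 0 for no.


Input: pdbggbdp
Reversed: pdbggbdp
  Compare pos 0 ('p') with pos 7 ('p'): match
  Compare pos 1 ('d') with pos 6 ('d'): match
  Compare pos 2 ('b') with pos 5 ('b'): match
  Compare pos 3 ('g') with pos 4 ('g'): match
Result: palindrome

1


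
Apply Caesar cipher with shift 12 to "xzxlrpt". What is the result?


Caesar cipher: shift "xzxlrpt" by 12
  'x' (pos 23) + 12 = pos 9 = 'j'
  'z' (pos 25) + 12 = pos 11 = 'l'
  'x' (pos 23) + 12 = pos 9 = 'j'
  'l' (pos 11) + 12 = pos 23 = 'x'
  'r' (pos 17) + 12 = pos 3 = 'd'
  'p' (pos 15) + 12 = pos 1 = 'b'
  't' (pos 19) + 12 = pos 5 = 'f'
Result: jljxdbf

jljxdbf


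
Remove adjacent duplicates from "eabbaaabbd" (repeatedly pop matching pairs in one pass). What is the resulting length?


Input: eabbaaabbd
Stack-based adjacent duplicate removal:
  Read 'e': push. Stack: e
  Read 'a': push. Stack: ea
  Read 'b': push. Stack: eab
  Read 'b': matches stack top 'b' => pop. Stack: ea
  Read 'a': matches stack top 'a' => pop. Stack: e
  Read 'a': push. Stack: ea
  Read 'a': matches stack top 'a' => pop. Stack: e
  Read 'b': push. Stack: eb
  Read 'b': matches stack top 'b' => pop. Stack: e
  Read 'd': push. Stack: ed
Final stack: "ed" (length 2)

2


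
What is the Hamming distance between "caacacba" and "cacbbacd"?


Comparing "caacacba" and "cacbbacd" position by position:
  Position 0: 'c' vs 'c' => same
  Position 1: 'a' vs 'a' => same
  Position 2: 'a' vs 'c' => differ
  Position 3: 'c' vs 'b' => differ
  Position 4: 'a' vs 'b' => differ
  Position 5: 'c' vs 'a' => differ
  Position 6: 'b' vs 'c' => differ
  Position 7: 'a' vs 'd' => differ
Total differences (Hamming distance): 6

6


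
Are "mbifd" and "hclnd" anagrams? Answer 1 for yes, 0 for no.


Strings: "mbifd", "hclnd"
Sorted first:  bdfim
Sorted second: cdhln
Differ at position 0: 'b' vs 'c' => not anagrams

0


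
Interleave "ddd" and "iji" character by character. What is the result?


Interleaving "ddd" and "iji":
  Position 0: 'd' from first, 'i' from second => "di"
  Position 1: 'd' from first, 'j' from second => "dj"
  Position 2: 'd' from first, 'i' from second => "di"
Result: didjdi

didjdi


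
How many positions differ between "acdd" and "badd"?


Comparing "acdd" and "badd" position by position:
  Position 0: 'a' vs 'b' => DIFFER
  Position 1: 'c' vs 'a' => DIFFER
  Position 2: 'd' vs 'd' => same
  Position 3: 'd' vs 'd' => same
Positions that differ: 2

2


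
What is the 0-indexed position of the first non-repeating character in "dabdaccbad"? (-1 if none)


Input: dabdaccbad
Character frequencies:
  'a': 3
  'b': 2
  'c': 2
  'd': 3
Scanning left to right for freq == 1:
  Position 0 ('d'): freq=3, skip
  Position 1 ('a'): freq=3, skip
  Position 2 ('b'): freq=2, skip
  Position 3 ('d'): freq=3, skip
  Position 4 ('a'): freq=3, skip
  Position 5 ('c'): freq=2, skip
  Position 6 ('c'): freq=2, skip
  Position 7 ('b'): freq=2, skip
  Position 8 ('a'): freq=3, skip
  Position 9 ('d'): freq=3, skip
  No unique character found => answer = -1

-1


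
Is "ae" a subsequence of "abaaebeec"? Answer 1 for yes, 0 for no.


Check if "ae" is a subsequence of "abaaebeec"
Greedy scan:
  Position 0 ('a'): matches sub[0] = 'a'
  Position 1 ('b'): no match needed
  Position 2 ('a'): no match needed
  Position 3 ('a'): no match needed
  Position 4 ('e'): matches sub[1] = 'e'
  Position 5 ('b'): no match needed
  Position 6 ('e'): no match needed
  Position 7 ('e'): no match needed
  Position 8 ('c'): no match needed
All 2 characters matched => is a subsequence

1


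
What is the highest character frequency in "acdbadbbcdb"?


Input: acdbadbbcdb
Character counts:
  'a': 2
  'b': 4
  'c': 2
  'd': 3
Maximum frequency: 4

4


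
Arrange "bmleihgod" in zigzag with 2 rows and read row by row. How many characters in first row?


Zigzag "bmleihgod" into 2 rows:
Placing characters:
  'b' => row 0
  'm' => row 1
  'l' => row 0
  'e' => row 1
  'i' => row 0
  'h' => row 1
  'g' => row 0
  'o' => row 1
  'd' => row 0
Rows:
  Row 0: "bligd"
  Row 1: "meho"
First row length: 5

5


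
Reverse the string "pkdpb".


Input: pkdpb
Reading characters right to left:
  Position 4: 'b'
  Position 3: 'p'
  Position 2: 'd'
  Position 1: 'k'
  Position 0: 'p'
Reversed: bpdkp

bpdkp


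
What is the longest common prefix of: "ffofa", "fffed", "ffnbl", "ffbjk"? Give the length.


Words: ffofa, fffed, ffnbl, ffbjk
  Position 0: all 'f' => match
  Position 1: all 'f' => match
  Position 2: ('o', 'f', 'n', 'b') => mismatch, stop
LCP = "ff" (length 2)

2


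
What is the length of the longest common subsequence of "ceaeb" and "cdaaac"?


LCS of "ceaeb" and "cdaaac"
DP table:
           c    d    a    a    a    c
      0    0    0    0    0    0    0
  c   0    1    1    1    1    1    1
  e   0    1    1    1    1    1    1
  a   0    1    1    2    2    2    2
  e   0    1    1    2    2    2    2
  b   0    1    1    2    2    2    2
LCS length = dp[5][6] = 2

2
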